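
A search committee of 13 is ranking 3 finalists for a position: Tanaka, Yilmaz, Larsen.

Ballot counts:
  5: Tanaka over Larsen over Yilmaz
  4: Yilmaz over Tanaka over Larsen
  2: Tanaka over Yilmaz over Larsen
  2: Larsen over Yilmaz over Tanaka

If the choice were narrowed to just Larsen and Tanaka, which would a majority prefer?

Ballots ranking Larsen above Tanaka: 2.
Ballots ranking Tanaka above Larsen: 13 − 2 = 11.
Tanaka wins the head-to-head 11–2.

Tanaka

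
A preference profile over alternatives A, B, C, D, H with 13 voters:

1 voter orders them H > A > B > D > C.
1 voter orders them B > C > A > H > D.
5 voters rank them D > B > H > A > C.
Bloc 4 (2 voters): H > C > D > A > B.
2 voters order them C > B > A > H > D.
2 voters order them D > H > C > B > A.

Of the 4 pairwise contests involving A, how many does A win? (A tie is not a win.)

A against each rival (13 voters):
A vs B: B wins 10–3.
A vs C: A preferred on 1+5 = 6 ballots; C wins 7–6.
A vs D: 1+1+2 = 4 for A, 9 for D — D by 9–4.
A vs H: H, 10–3.
A beats no one; loses to B, C, D, H — 0 pairwise wins.

0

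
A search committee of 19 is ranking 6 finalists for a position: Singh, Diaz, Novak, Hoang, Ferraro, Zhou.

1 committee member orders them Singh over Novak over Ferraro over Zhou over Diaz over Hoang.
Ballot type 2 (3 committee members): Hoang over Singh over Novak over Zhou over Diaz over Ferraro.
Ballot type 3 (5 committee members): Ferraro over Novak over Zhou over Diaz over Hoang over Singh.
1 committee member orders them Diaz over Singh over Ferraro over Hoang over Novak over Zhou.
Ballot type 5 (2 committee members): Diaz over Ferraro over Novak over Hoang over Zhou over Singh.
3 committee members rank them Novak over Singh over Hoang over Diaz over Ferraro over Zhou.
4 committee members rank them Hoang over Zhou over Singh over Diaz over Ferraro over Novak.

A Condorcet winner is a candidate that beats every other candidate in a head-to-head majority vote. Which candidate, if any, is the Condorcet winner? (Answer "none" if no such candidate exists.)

Head-to-head results (19 committee members):
Singh–Diaz: Singh 11–8.
Singh vs Novak: Novak wins 10–9.
Singh–Hoang: Hoang 14–5.
Singh vs Ferraro: Singh, 12–7.
Singh–Zhou: Zhou 11–8.
Diaz vs Novak: Novak wins 12–7.
Diaz vs Hoang: Hoang, 10–9.
Diaz–Ferraro: Diaz 13–6.
Diaz–Zhou: Zhou 13–6.
Novak vs Hoang: Novak, 11–8.
Novak–Ferraro: Ferraro 12–7.
Novak vs Zhou: Novak wins 15–4.
Hoang vs Ferraro: Hoang wins 10–9.
Hoang vs Zhou: Hoang, 13–6.
Ferraro–Zhou: Ferraro 12–7.
No candidate is unbeaten: Singh loses to Novak; Diaz loses to Singh; Novak loses to Ferraro; Hoang loses to Novak; Ferraro loses to Singh; Zhou loses to Novak. In particular Singh beats Ferraro beats Novak beats Singh is a majority cycle — no Condorcet winner exists.

none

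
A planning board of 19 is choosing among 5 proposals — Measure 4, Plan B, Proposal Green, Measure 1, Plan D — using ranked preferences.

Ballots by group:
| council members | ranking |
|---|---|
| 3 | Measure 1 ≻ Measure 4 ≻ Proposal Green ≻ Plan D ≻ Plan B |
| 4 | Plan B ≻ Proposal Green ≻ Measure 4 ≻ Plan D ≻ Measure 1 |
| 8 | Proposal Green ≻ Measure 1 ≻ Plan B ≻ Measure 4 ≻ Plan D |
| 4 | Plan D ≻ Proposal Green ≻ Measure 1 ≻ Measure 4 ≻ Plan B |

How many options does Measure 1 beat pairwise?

Measure 1 against each rival (19 council members):
Measure 1 vs Measure 4: Measure 1 preferred on 3+8+4 = 15 ballots; Measure 1 wins 15–4.
Measure 1 vs Plan B: 3+8+4 = 15 for Measure 1, 4 for Plan B — Measure 1 by 15–4.
Measure 1 vs Proposal Green: Proposal Green wins 16–3.
Measure 1 vs Plan D: Measure 1, 11–8.
Measure 1 beats Measure 4, Plan B, Plan D; loses to Proposal Green — 3 pairwise wins.

3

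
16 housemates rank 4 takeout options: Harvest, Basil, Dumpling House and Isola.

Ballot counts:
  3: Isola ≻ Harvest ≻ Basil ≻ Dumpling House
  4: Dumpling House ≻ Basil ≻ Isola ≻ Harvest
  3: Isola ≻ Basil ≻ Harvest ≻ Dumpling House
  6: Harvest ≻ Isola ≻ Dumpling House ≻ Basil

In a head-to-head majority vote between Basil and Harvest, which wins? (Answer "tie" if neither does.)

Harvest

Ballots ranking Basil above Harvest: 4 + 3 = 7.
Ballots ranking Harvest above Basil: 16 − 7 = 9.
Harvest wins the head-to-head 9–7.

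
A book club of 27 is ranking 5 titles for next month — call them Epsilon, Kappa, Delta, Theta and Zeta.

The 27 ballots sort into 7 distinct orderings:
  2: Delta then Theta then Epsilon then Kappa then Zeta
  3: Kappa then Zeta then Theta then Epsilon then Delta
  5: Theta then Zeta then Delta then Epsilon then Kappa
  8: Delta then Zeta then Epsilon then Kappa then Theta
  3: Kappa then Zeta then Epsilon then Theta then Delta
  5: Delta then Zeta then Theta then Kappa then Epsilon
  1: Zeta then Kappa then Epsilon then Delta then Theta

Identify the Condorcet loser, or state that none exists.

Head-to-head results (27 members):
Epsilon vs Kappa: Epsilon is ranked higher on 2+5+8 = 15 ballots, Kappa on 12. Epsilon wins 15–12.
Epsilon–Delta: Delta 20–7.
Epsilon–Theta: Theta 15–12.
Epsilon–Zeta: Zeta 25–2.
Kappa vs Delta: 7 to 20, Delta.
Kappa vs Theta: Kappa is ranked higher on 3+8+3+1 = 15 ballots, Theta on 12. Kappa wins 15–12.
Kappa–Zeta: Zeta 19–8.
Delta–Theta: Delta 16–11.
Delta vs Zeta: Delta, 15–12.
Theta vs Zeta: 2+5 = 7 for Theta, 20 for Zeta — Zeta by 20–7.
Every book wins at least one matchup (Epsilon beats Kappa; Kappa beats Theta; Delta beats Epsilon; Theta beats Epsilon; Zeta beats Epsilon), so there is no Condorcet loser.

none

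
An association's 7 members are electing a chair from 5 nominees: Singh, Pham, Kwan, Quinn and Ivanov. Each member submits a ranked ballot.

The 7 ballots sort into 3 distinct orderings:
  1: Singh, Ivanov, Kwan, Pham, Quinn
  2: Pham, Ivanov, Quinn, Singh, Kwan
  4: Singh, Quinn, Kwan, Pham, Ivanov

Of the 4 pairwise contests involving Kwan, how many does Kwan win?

Kwan against each rival (7 voters):
Kwan–Singh: Singh 7–0.
Kwan vs Pham: Kwan wins 5–2.
Kwan–Quinn: Quinn 6–1.
Kwan vs Ivanov: Kwan wins 4–3.
Kwan beats Pham, Ivanov; loses to Singh, Quinn — 2 pairwise wins.

2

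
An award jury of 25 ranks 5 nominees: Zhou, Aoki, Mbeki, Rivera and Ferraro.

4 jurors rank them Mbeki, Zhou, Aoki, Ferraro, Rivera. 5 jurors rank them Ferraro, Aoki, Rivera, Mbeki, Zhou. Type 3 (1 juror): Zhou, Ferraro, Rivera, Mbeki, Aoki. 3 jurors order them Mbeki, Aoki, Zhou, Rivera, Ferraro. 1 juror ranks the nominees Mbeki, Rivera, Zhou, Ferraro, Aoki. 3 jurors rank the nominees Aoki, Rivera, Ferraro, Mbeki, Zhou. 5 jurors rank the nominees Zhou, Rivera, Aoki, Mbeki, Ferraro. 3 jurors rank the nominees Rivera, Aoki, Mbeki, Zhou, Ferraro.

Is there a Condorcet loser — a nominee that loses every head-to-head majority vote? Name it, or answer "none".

Ferraro

Pairwise majorities:
Zhou vs Aoki: Aoki wins 14–11.
Zhou vs Mbeki: Mbeki wins 19–6.
Zhou–Rivera: Zhou 13–12.
Zhou vs Ferraro: Zhou is ranked higher on 4+1+3+1+5+3 = 17 ballots, Ferraro on 8. Zhou wins 17–8.
Aoki vs Mbeki: 5+3+5+3 = 16 for Aoki, 9 for Mbeki — Aoki by 16–9.
Aoki vs Rivera: Aoki, 15–10.
Aoki vs Ferraro: Aoki preferred on 4+3+3+5+3 = 18 ballots; Aoki wins 18–7.
Mbeki vs Rivera: Rivera, 17–8.
Mbeki vs Ferraro: 4+3+1+5+3 = 16 for Mbeki, 9 for Ferraro — Mbeki by 16–9.
Rivera vs Ferraro: Rivera wins 15–10.
Only Ferraro has no wins; Ferraro is the Condorcet loser.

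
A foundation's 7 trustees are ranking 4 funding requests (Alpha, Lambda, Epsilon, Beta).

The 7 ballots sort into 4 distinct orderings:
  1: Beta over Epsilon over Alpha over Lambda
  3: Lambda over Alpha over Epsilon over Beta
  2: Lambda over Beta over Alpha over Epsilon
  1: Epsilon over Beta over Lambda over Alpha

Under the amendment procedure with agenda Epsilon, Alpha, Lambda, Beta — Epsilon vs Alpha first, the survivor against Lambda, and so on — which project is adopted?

Round 1: Epsilon vs Alpha — 2–5, Alpha advances.
Round 2: Alpha vs Lambda — 1–6, Lambda advances.
Round 3: Lambda vs Beta — 5–2, Lambda advances.
The agenda winner is Lambda.

Lambda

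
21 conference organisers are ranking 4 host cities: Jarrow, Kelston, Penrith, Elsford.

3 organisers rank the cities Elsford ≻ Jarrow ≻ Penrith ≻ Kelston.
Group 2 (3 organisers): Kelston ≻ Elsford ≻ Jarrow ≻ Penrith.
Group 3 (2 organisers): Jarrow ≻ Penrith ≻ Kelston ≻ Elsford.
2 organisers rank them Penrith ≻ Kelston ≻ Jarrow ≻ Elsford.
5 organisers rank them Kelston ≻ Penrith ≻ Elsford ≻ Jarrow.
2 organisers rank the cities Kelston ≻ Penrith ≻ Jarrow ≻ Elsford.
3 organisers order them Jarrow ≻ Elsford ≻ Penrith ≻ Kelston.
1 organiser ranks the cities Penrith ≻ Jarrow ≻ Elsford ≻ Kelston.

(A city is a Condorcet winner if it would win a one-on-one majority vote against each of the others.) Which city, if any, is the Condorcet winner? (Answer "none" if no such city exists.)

none

Pairwise majorities:
Jarrow vs Kelston: Kelston wins 12–9.
Jarrow vs Penrith: Jarrow, 11–10.
Jarrow vs Elsford: Elsford, 11–10.
Kelston vs Penrith: Penrith wins 11–10.
Kelston vs Elsford: Kelston wins 14–7.
Penrith–Elsford: Penrith 12–9.
Each city drops at least one matchup (Jarrow loses to Kelston; Kelston loses to Penrith; Penrith loses to Jarrow; Elsford loses to Kelston); the cycle Jarrow → Penrith → Kelston → Jarrow rules out a Condorcet winner.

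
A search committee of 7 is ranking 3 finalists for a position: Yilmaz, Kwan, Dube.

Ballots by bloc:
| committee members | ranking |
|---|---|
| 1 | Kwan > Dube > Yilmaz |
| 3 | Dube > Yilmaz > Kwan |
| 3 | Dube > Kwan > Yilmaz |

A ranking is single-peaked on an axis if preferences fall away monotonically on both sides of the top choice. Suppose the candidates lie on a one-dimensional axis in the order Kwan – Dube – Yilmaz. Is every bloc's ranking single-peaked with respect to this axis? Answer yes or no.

Axis positions: Kwan=1, Dube=2, Yilmaz=3.
Bloc 1 (peak Kwan at position 1): ranking walks positions 1-2-3, expanding outward from the peak — single-peaked.
Bloc 2 (peak Dube at position 2): ranking walks positions 2-3-1, expanding outward from the peak — single-peaked.
Bloc 3 (peak Dube at position 2): ranking walks positions 2-1-3, expanding outward from the peak — single-peaked.
Every ranking is single-peaked on this axis.

yes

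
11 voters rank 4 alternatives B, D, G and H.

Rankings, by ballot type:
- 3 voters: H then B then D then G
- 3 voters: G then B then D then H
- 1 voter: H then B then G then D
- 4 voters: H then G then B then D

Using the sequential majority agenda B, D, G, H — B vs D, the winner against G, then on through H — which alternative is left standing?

H

Round 1: B vs D — 11–0, B advances.
Round 2: B vs G — 4–7, G advances.
Round 3: G vs H — 3–8, H advances.
H survives the agenda.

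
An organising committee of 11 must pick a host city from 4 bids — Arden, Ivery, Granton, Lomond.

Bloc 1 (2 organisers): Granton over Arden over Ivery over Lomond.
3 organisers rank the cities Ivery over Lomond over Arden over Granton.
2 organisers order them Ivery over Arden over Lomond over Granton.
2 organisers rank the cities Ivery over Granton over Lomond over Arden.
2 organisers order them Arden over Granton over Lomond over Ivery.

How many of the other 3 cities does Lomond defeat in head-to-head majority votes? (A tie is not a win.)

Lomond against each rival (11 organisers):
Lomond vs Arden: Arden wins 6–5.
Lomond vs Ivery: Lomond is ranked higher on 2 ballots, Ivery on 9. Ivery wins 9–2.
Lomond vs Granton: Lomond is ranked higher on 3+2 = 5 ballots, Granton on 6. Granton wins 6–5.
Lomond beats no one; loses to Arden, Ivery, Granton — 0 pairwise wins.

0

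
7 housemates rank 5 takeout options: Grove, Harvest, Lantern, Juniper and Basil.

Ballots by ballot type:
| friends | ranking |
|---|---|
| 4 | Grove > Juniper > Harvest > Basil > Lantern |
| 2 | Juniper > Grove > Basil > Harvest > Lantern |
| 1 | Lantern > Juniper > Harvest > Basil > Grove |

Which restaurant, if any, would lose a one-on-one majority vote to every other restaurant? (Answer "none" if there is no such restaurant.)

Lantern

Pairwise majorities:
Grove vs Harvest: Grove preferred on 4+2 = 6 ballots; Grove wins 6–1.
Grove vs Lantern: 4+2 = 6 for Grove, 1 for Lantern — Grove by 6–1.
Grove vs Juniper: Grove wins 4–3.
Grove vs Basil: 6 to 1, Grove.
Harvest vs Lantern: Harvest wins 6–1.
Harvest vs Juniper: 0 for Harvest, 7 for Juniper — Juniper by 7–0.
Harvest vs Basil: Harvest is ranked higher on 4+1 = 5 ballots, Basil on 2. Harvest wins 5–2.
Lantern vs Juniper: 1 for Lantern, 6 for Juniper — Juniper by 6–1.
Lantern vs Basil: 1 to 6, Basil.
Juniper vs Basil: Juniper, 7–0.
Lantern is beaten in every head-to-head and is the Condorcet loser.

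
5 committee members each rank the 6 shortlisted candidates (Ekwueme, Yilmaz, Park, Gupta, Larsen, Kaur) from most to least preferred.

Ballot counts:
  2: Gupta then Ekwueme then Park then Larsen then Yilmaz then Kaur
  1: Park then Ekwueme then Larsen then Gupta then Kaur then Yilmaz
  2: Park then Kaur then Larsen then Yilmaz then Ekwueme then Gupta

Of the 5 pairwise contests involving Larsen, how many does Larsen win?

Larsen against each rival (5 committee members):
Larsen vs Ekwueme: Ekwueme, 3–2.
Larsen–Yilmaz: Larsen 5–0.
Larsen vs Park: Larsen preferred on 0 ballots; Park wins 5–0.
Larsen vs Gupta: Larsen, 3–2.
Larsen vs Kaur: 3 to 2, Larsen.
Larsen beats Yilmaz, Gupta, Kaur; loses to Ekwueme, Park — 3 pairwise wins.

3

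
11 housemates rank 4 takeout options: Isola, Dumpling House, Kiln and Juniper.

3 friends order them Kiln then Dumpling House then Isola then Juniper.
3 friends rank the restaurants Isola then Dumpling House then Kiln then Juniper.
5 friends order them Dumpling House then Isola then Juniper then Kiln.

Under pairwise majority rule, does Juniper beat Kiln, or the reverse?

Kiln

Ballots ranking Juniper above Kiln: 5.
Ballots ranking Kiln above Juniper: 11 − 5 = 6.
Kiln wins the head-to-head 6–5.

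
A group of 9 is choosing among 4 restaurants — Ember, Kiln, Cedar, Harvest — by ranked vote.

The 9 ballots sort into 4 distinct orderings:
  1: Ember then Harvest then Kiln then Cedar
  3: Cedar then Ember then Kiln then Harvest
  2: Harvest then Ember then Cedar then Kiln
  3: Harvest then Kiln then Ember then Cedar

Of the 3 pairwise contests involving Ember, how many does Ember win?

2

Ember against each rival (9 friends):
Ember vs Kiln: 1+3+2 = 6 for Ember, 3 for Kiln — Ember by 6–3.
Ember vs Cedar: 6 to 3, Ember.
Ember–Harvest: Harvest 5–4.
Ember beats Kiln, Cedar; loses to Harvest — 2 pairwise wins.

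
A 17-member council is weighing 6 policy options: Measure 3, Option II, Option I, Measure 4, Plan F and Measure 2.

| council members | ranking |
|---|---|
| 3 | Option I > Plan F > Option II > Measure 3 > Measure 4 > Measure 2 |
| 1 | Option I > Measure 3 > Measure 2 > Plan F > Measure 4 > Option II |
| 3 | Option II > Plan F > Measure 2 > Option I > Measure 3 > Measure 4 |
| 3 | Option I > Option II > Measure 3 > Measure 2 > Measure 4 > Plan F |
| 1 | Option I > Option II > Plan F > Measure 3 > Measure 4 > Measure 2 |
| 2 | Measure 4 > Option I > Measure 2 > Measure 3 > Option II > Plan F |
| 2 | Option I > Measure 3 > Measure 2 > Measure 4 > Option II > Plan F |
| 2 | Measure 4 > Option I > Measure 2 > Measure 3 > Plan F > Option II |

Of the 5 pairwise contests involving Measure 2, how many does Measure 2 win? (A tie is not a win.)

Measure 2 against each rival (17 council members):
Measure 2 vs Measure 3: 7 to 10, Measure 3.
Measure 2–Option II: Option II 10–7.
Measure 2 vs Option I: Option I wins 14–3.
Measure 2 vs Measure 4: Measure 2 is ranked higher on 1+3+3+2 = 9 ballots, Measure 4 on 8. Measure 2 wins 9–8.
Measure 2 vs Plan F: Measure 2 preferred on 1+3+2+2+2 = 10 ballots; Measure 2 wins 10–7.
Measure 2 beats Measure 4, Plan F; loses to Measure 3, Option II, Option I — 2 pairwise wins.

2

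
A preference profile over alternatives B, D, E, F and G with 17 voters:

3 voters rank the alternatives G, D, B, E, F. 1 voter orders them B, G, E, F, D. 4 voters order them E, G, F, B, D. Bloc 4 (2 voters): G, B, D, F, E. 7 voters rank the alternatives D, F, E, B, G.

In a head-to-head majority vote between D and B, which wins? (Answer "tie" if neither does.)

Ballots ranking D above B: 3 + 7 = 10.
Ballots ranking B above D: 17 − 10 = 7.
D wins the head-to-head 10–7.

D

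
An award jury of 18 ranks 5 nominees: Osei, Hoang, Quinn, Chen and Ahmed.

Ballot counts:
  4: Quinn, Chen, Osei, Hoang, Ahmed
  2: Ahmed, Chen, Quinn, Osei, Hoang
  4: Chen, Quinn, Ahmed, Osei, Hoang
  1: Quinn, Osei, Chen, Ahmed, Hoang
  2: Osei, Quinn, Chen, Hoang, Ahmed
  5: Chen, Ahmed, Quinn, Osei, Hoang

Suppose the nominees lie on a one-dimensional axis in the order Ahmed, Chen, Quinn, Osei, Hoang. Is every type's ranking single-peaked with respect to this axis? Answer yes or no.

Axis positions: Ahmed=1, Chen=2, Quinn=3, Osei=4, Hoang=5.
Type 1 (peak Quinn at position 3): ranking walks positions 3-2-4-5-1, expanding outward from the peak — single-peaked.
Type 2 (peak Ahmed at position 1): ranking walks positions 1-2-3-4-5, expanding outward from the peak — single-peaked.
Type 3 (peak Chen at position 2): ranking walks positions 2-3-1-4-5, expanding outward from the peak — single-peaked.
Type 4 (peak Quinn at position 3): ranking walks positions 3-4-2-1-5, expanding outward from the peak — single-peaked.
Type 5 (peak Osei at position 4): ranking walks positions 4-3-2-5-1, expanding outward from the peak — single-peaked.
Type 6 (peak Chen at position 2): ranking walks positions 2-1-3-4-5, expanding outward from the peak — single-peaked.
Every ranking is single-peaked on this axis.

yes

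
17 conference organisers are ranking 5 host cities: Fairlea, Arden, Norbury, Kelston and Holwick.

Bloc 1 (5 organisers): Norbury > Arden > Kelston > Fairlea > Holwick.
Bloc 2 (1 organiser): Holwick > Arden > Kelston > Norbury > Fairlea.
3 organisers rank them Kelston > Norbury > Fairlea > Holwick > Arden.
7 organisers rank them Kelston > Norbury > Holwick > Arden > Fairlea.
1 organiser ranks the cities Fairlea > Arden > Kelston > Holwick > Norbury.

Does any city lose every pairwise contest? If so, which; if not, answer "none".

Pairwise majorities:
Fairlea vs Arden: 3+1 = 4 for Fairlea, 13 for Arden — Arden by 13–4.
Fairlea–Norbury: Norbury 16–1.
Fairlea vs Kelston: Kelston, 16–1.
Fairlea vs Holwick: 5+3+1 = 9 for Fairlea, 8 for Holwick — Fairlea by 9–8.
Arden vs Norbury: Norbury wins 15–2.
Arden vs Kelston: Kelston wins 10–7.
Arden–Holwick: Holwick 11–6.
Norbury vs Kelston: Kelston, 12–5.
Norbury vs Holwick: 5+3+7 = 15 for Norbury, 2 for Holwick — Norbury by 15–2.
Kelston vs Holwick: Kelston wins 16–1.
Each city has at least one pairwise win (Fairlea beats Holwick; Arden beats Fairlea; Norbury beats Fairlea; Kelston beats Fairlea; Holwick beats Arden) — no Condorcet loser.

none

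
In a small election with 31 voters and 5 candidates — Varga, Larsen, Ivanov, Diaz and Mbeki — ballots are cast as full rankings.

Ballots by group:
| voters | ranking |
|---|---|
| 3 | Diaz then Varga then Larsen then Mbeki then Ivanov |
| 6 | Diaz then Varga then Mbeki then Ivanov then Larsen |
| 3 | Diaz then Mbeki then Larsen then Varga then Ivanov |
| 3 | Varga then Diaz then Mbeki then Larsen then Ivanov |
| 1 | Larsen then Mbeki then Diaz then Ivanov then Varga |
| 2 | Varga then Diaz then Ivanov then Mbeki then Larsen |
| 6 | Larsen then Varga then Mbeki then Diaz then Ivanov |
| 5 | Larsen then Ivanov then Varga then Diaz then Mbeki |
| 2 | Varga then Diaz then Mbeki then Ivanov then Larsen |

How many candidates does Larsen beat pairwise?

1

Larsen against each rival (31 voters):
Larsen vs Varga: Larsen preferred on 3+1+6+5 = 15 ballots; Varga wins 16–15.
Larsen vs Ivanov: Larsen is ranked higher on 3+3+3+1+6+5 = 21 ballots, Ivanov on 10. Larsen wins 21–10.
Larsen–Diaz: Diaz 19–12.
Larsen vs Mbeki: Mbeki wins 16–15.
Larsen beats Ivanov; loses to Varga, Diaz, Mbeki — 1 pairwise win.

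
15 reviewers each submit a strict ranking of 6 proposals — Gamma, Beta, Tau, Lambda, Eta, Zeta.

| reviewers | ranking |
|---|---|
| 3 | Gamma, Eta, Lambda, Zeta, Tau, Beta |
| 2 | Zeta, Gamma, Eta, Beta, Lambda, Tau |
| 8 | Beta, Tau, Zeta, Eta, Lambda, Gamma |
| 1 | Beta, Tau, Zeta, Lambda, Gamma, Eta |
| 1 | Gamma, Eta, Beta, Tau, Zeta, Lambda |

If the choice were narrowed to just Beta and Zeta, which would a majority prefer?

Beta

Ballots ranking Beta above Zeta: 8 + 1 + 1 = 10.
Ballots ranking Zeta above Beta: 15 − 10 = 5.
Beta wins the head-to-head 10–5.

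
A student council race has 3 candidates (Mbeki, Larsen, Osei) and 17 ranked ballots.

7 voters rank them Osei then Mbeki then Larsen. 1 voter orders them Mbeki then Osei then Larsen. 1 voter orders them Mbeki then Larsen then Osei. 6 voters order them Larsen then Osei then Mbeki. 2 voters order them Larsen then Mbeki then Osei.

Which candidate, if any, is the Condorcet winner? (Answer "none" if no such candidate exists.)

Check each pair by majority over 17 ballots:
Mbeki vs Larsen: 7+1+1 = 9 for Mbeki, 8 for Larsen — Mbeki by 9–8.
Mbeki vs Osei: 4 to 13, Osei.
Larsen vs Osei: Larsen is ranked higher on 1+6+2 = 9 ballots, Osei on 8. Larsen wins 9–8.
Every candidate loses at least once (Mbeki loses to Osei; Larsen loses to Mbeki; Osei loses to Larsen). The majority relation contains the cycle Mbeki beats Larsen beats Osei beats Mbeki, so there is no Condorcet winner.

none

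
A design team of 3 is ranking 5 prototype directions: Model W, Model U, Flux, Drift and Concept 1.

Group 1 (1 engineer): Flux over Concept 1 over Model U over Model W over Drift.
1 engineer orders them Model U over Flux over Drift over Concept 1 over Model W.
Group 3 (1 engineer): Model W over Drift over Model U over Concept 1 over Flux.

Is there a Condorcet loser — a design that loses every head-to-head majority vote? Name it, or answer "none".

none

Head-to-head results (3 engineers):
Model W vs Model U: Model U wins 2–1.
Model W vs Flux: Flux wins 2–1.
Model W vs Drift: 2 to 1, Model W.
Model W vs Concept 1: 1 to 2, Concept 1.
Model U vs Flux: Model U is ranked higher on 1+1 = 2 ballots, Flux on 1. Model U wins 2–1.
Model U–Drift: Model U 2–1.
Model U vs Concept 1: 1+1 = 2 for Model U, 1 for Concept 1 — Model U by 2–1.
Flux vs Drift: Flux wins 2–1.
Flux vs Concept 1: Flux wins 2–1.
Drift vs Concept 1: Drift preferred on 1+1 = 2 ballots; Drift wins 2–1.
Every design wins at least one matchup (Model W beats Drift; Model U beats Model W; Flux beats Model W; Drift beats Concept 1; Concept 1 beats Model W), so there is no Condorcet loser.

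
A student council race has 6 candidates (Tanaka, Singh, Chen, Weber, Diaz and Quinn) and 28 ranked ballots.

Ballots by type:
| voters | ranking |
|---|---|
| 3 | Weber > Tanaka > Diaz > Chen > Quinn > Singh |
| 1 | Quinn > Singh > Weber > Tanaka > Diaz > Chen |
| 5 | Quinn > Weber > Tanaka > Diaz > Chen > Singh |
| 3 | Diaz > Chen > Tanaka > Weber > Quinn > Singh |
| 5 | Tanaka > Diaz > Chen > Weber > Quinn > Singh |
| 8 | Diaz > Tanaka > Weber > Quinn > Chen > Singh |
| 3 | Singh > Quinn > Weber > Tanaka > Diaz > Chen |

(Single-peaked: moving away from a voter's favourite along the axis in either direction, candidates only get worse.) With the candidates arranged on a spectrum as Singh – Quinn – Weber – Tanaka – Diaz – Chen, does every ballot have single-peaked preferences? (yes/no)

yes

Axis positions: Singh=1, Quinn=2, Weber=3, Tanaka=4, Diaz=5, Chen=6.
Type 1 (peak Weber at position 3): ranking walks positions 3-4-5-6-2-1, expanding outward from the peak — single-peaked.
Type 2 (peak Quinn at position 2): ranking walks positions 2-1-3-4-5-6, expanding outward from the peak — single-peaked.
Type 3 (peak Quinn at position 2): ranking walks positions 2-3-4-5-6-1, expanding outward from the peak — single-peaked.
Type 4 (peak Diaz at position 5): ranking walks positions 5-6-4-3-2-1, expanding outward from the peak — single-peaked.
Type 5 (peak Tanaka at position 4): ranking walks positions 4-5-6-3-2-1, expanding outward from the peak — single-peaked.
Type 6 (peak Diaz at position 5): ranking walks positions 5-4-3-2-6-1, expanding outward from the peak — single-peaked.
Type 7 (peak Singh at position 1): ranking walks positions 1-2-3-4-5-6, expanding outward from the peak — single-peaked.
Every ranking is single-peaked on this axis.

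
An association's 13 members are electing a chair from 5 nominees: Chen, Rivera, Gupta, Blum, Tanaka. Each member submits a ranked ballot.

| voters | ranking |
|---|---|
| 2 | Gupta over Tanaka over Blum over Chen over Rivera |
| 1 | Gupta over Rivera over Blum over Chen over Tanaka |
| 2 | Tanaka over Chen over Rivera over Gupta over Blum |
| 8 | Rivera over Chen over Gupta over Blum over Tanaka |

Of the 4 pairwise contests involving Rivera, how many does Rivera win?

4

Rivera against each rival (13 voters):
Rivera vs Chen: 9 to 4, Rivera.
Rivera vs Gupta: 10 to 3, Rivera.
Rivera vs Blum: 1+2+8 = 11 for Rivera, 2 for Blum — Rivera by 11–2.
Rivera vs Tanaka: 9 to 4, Rivera.
Rivera beats Chen, Gupta, Blum, Tanaka — 4 pairwise wins.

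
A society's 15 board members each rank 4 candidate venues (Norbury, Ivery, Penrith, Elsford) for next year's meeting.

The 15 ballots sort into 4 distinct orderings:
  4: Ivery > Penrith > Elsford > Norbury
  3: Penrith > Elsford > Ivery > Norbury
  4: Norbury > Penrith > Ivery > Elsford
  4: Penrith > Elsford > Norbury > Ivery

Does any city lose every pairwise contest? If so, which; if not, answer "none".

Pairwise majorities:
Norbury vs Ivery: Norbury, 8–7.
Norbury vs Penrith: Penrith wins 11–4.
Norbury vs Elsford: 4 to 11, Elsford.
Ivery–Penrith: Penrith 11–4.
Ivery–Elsford: Ivery 8–7.
Penrith vs Elsford: 4+3+4+4 = 15 for Penrith, 0 for Elsford — Penrith by 15–0.
Every city wins at least one matchup (Norbury beats Ivery; Ivery beats Elsford; Penrith beats Norbury; Elsford beats Norbury), so there is no Condorcet loser.

none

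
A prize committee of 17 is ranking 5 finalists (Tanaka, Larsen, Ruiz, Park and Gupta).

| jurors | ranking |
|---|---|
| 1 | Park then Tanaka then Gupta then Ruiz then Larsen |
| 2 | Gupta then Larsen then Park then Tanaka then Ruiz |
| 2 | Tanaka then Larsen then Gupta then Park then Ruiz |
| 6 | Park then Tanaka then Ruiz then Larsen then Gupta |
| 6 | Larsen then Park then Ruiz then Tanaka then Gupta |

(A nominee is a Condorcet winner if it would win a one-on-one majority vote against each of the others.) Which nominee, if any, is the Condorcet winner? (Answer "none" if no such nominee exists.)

Pairwise majorities:
Tanaka vs Larsen: Tanaka, 9–8.
Tanaka vs Ruiz: Tanaka wins 11–6.
Tanaka–Park: Park 15–2.
Tanaka vs Gupta: Tanaka, 15–2.
Larsen–Ruiz: Larsen 10–7.
Larsen–Park: Larsen 10–7.
Larsen vs Gupta: Larsen wins 14–3.
Ruiz vs Park: Park wins 17–0.
Ruiz vs Gupta: Ruiz, 12–5.
Park vs Gupta: Park, 13–4.
No nominee is unbeaten: Tanaka loses to Park; Larsen loses to Tanaka; Ruiz loses to Tanaka; Park loses to Larsen; Gupta loses to Tanaka. In particular Tanaka → Larsen → Park → Tanaka is a majority cycle — no Condorcet winner exists.

none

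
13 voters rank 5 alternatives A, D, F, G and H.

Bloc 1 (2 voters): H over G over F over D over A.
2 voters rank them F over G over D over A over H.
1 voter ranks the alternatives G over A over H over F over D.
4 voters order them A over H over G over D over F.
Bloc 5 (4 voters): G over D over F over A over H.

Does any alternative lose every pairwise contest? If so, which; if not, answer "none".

none

Head-to-head results (13 voters):
A vs D: 5 to 8, D.
A vs F: A is ranked higher on 1+4 = 5 ballots, F on 8. F wins 8–5.
A vs G: G, 9–4.
A–H: A 11–2.
D vs F: 4+4 = 8 for D, 5 for F — D by 8–5.
D vs G: G, 13–0.
D vs H: 6 to 7, H.
F vs G: F preferred on 2 ballots; G wins 11–2.
F vs H: H wins 7–6.
G vs H: G preferred on 2+1+4 = 7 ballots; G wins 7–6.
Every alternative wins at least one matchup (A beats H; D beats A; F beats A; G beats A; H beats D), so there is no Condorcet loser.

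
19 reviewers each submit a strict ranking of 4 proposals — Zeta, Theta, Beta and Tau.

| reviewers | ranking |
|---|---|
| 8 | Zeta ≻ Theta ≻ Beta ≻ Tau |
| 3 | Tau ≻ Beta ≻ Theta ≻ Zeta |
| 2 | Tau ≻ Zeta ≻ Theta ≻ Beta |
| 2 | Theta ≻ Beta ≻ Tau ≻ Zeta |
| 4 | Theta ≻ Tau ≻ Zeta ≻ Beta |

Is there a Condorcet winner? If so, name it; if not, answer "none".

none

Head-to-head results (19 reviewers):
Zeta vs Theta: Zeta wins 10–9.
Zeta–Beta: Zeta 14–5.
Zeta–Tau: Tau 11–8.
Theta vs Beta: Theta wins 16–3.
Theta vs Tau: Theta wins 14–5.
Beta–Tau: Beta 10–9.
Every project loses at least once (Zeta loses to Tau; Theta loses to Zeta; Beta loses to Zeta; Tau loses to Theta). The majority relation contains the cycle Zeta > Theta > Tau > Zeta, so there is no Condorcet winner.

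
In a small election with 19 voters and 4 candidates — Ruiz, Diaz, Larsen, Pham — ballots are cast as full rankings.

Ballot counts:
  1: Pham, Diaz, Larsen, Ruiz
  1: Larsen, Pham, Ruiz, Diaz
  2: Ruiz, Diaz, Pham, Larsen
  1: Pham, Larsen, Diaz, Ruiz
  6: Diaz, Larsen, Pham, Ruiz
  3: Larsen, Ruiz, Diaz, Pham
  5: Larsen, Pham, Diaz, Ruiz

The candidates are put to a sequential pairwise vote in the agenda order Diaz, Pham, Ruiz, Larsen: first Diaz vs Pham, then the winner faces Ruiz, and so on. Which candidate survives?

Larsen

Round 1: Diaz vs Pham — 11–8, Diaz advances.
Round 2: Diaz vs Ruiz — 13–6, Diaz advances.
Round 3: Diaz vs Larsen — 9–10, Larsen advances.
Larsen survives the agenda.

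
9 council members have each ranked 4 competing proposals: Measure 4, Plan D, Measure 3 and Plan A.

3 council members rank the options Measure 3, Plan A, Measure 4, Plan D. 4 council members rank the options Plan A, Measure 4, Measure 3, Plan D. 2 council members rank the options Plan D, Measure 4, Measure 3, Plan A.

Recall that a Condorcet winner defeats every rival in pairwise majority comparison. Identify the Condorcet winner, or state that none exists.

none

Head-to-head results (9 council members):
Measure 4 vs Plan D: Measure 4, 7–2.
Measure 4 vs Measure 3: Measure 4 wins 6–3.
Measure 4 vs Plan A: Plan A, 7–2.
Plan D vs Measure 3: Measure 3 wins 7–2.
Plan D vs Plan A: Plan D is ranked higher on 2 ballots, Plan A on 7. Plan A wins 7–2.
Measure 3 vs Plan A: 5 to 4, Measure 3.
Every option loses at least once (Measure 4 loses to Plan A; Plan D loses to Measure 4; Measure 3 loses to Measure 4; Plan A loses to Measure 3). The majority relation contains the cycle Measure 4 beats Measure 3 beats Plan A beats Measure 4, so there is no Condorcet winner.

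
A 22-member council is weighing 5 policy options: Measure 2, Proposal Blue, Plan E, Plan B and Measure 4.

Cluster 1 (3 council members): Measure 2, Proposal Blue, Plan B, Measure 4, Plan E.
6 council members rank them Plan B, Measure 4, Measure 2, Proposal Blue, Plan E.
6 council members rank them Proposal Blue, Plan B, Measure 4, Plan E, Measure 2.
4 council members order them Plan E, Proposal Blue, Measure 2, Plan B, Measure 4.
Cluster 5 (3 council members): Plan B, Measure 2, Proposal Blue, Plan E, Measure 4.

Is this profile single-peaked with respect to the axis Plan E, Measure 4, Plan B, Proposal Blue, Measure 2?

Axis positions: Plan E=1, Measure 4=2, Plan B=3, Proposal Blue=4, Measure 2=5.
Cluster 1 (peak Measure 2 at position 5): ranking walks positions 5-4-3-2-1, expanding outward from the peak — single-peaked.
Cluster 2: ranking walks positions 3-2-5-4-1; Measure 2 is ranked above Proposal Blue even though Proposal Blue lies between Measure 2 and the peak Plan B on the axis — preferences dip and rise again. Not single-peaked.
Cluster 3 (peak Proposal Blue at position 4): ranking walks positions 4-3-2-1-5, expanding outward from the peak — single-peaked.
Cluster 4: ranking walks positions 1-4-5-3-2; Proposal Blue is ranked above Measure 4 even though Measure 4 lies between Proposal Blue and the peak Plan E on the axis — preferences dip and rise again. Not single-peaked.
Cluster 5: ranking walks positions 3-5-4-1-2; Measure 2 is ranked above Proposal Blue even though Proposal Blue lies between Measure 2 and the peak Plan B on the axis — preferences dip and rise again. Not single-peaked.
Cluster 2 violates single-peakedness, so the profile is not single-peaked on this axis.

no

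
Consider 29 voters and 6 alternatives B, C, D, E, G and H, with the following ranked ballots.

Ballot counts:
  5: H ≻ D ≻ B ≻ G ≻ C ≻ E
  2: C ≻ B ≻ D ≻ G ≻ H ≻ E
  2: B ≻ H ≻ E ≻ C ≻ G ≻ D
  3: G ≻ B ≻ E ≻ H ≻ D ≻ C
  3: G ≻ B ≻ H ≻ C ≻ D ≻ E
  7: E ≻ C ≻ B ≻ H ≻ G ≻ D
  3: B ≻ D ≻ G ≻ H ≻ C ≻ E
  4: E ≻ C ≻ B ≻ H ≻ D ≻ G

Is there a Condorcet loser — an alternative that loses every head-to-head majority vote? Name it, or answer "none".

Head-to-head results (29 voters):
B vs C: 5+2+3+3+3 = 16 for B, 13 for C — B by 16–13.
B vs D: B wins 24–5.
B vs E: B, 18–11.
B vs G: B is ranked higher on 5+2+2+7+3+4 = 23 ballots, G on 6. B wins 23–6.
B–H: B 24–5.
C vs D: C, 18–11.
C vs E: C is ranked higher on 5+2+3+3 = 13 ballots, E on 16. E wins 16–13.
C vs G: C preferred on 2+2+7+4 = 15 ballots; C wins 15–14.
C vs H: C is ranked higher on 2+7+4 = 13 ballots, H on 16. H wins 16–13.
D vs E: 13 to 16, E.
D vs G: 5+2+3+4 = 14 for D, 15 for G — G by 15–14.
D vs H: H, 24–5.
E vs G: E is ranked higher on 2+7+4 = 13 ballots, G on 16. G wins 16–13.
E–H: H 15–14.
G vs H: 2+3+3+3 = 11 for G, 18 for H — H by 18–11.
D loses to every other alternative — it is the Condorcet loser.

D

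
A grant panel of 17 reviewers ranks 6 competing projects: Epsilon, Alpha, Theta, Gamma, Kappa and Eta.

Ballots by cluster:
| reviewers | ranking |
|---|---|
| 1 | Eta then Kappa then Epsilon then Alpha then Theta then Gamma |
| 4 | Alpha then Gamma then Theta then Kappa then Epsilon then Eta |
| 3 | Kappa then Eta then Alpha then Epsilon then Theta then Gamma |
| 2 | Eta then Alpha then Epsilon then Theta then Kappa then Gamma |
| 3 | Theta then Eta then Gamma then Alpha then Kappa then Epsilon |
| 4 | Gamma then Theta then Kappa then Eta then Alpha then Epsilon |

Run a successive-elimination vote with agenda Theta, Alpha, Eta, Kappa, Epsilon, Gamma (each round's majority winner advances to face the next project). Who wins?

Gamma

Round 1: Theta vs Alpha — 7–10, Alpha advances.
Round 2: Alpha vs Eta — 4–13, Eta advances.
Round 3: Eta vs Kappa — 6–11, Kappa advances.
Round 4: Kappa vs Epsilon — 15–2, Kappa advances.
Round 5: Kappa vs Gamma — 6–11, Gamma advances.
The agenda winner is Gamma.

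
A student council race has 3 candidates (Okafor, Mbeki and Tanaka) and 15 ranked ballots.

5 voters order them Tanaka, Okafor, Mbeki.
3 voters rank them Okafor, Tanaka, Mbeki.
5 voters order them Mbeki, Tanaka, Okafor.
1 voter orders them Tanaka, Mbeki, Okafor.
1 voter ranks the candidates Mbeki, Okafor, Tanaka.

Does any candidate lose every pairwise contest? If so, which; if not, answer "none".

Mbeki

Pairwise majorities:
Okafor vs Mbeki: 8 to 7, Okafor.
Okafor vs Tanaka: Okafor is ranked higher on 3+1 = 4 ballots, Tanaka on 11. Tanaka wins 11–4.
Mbeki vs Tanaka: 6 to 9, Tanaka.
Only Mbeki has no wins; Mbeki is the Condorcet loser.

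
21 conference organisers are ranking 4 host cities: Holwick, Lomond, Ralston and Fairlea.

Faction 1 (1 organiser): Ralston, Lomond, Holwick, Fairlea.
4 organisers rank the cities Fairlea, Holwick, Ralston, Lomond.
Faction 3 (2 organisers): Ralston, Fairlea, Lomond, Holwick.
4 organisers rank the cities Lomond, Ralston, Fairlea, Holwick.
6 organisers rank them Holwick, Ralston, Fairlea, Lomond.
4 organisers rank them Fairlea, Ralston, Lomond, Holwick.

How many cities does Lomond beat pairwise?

Lomond against each rival (21 organisers):
Lomond vs Holwick: Lomond wins 11–10.
Lomond vs Ralston: Ralston, 17–4.
Lomond vs Fairlea: Fairlea, 16–5.
Lomond beats Holwick; loses to Ralston, Fairlea — 1 pairwise win.

1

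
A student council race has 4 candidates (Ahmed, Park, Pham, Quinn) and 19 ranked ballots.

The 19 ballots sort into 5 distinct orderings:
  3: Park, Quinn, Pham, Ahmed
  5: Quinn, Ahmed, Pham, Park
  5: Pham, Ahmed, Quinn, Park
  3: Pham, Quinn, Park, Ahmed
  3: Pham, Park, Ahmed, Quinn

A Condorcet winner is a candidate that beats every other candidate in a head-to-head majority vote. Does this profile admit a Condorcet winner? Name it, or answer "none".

Pham

Check each pair by majority over 19 ballots:
Ahmed vs Park: Ahmed is ranked higher on 5+5 = 10 ballots, Park on 9. Ahmed wins 10–9.
Ahmed vs Pham: Ahmed is ranked higher on 5 ballots, Pham on 14. Pham wins 14–5.
Ahmed vs Quinn: 5+3 = 8 for Ahmed, 11 for Quinn — Quinn by 11–8.
Park vs Pham: 3 for Park, 16 for Pham — Pham by 16–3.
Park vs Quinn: 3+3 = 6 for Park, 13 for Quinn — Quinn by 13–6.
Pham vs Quinn: Pham wins 11–8.
Pham defeats every rival head-to-head and is the Condorcet winner.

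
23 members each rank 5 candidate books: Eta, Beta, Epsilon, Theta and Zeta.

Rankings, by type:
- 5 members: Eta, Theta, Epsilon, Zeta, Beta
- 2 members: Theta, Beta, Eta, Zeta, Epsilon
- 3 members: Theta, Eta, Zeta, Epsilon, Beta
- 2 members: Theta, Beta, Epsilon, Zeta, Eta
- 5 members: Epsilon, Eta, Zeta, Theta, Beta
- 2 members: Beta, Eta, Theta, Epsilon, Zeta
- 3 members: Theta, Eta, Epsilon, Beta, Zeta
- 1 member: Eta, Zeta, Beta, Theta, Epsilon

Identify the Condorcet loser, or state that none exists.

Beta

Pairwise majorities:
Eta vs Beta: 5+3+5+3+1 = 17 for Eta, 6 for Beta — Eta by 17–6.
Eta vs Epsilon: Eta preferred on 5+2+3+2+3+1 = 16 ballots; Eta wins 16–7.
Eta vs Theta: 13 to 10, Eta.
Eta vs Zeta: Eta preferred on 21 ballots; Eta wins 21–2.
Beta vs Epsilon: Beta preferred on 2+2+2+1 = 7 ballots; Epsilon wins 16–7.
Beta vs Theta: 3 to 20, Theta.
Beta–Zeta: Zeta 14–9.
Epsilon vs Theta: Epsilon preferred on 5 ballots; Theta wins 18–5.
Epsilon vs Zeta: Epsilon, 17–6.
Theta vs Zeta: Theta wins 17–6.
Beta loses to every other book — it is the Condorcet loser.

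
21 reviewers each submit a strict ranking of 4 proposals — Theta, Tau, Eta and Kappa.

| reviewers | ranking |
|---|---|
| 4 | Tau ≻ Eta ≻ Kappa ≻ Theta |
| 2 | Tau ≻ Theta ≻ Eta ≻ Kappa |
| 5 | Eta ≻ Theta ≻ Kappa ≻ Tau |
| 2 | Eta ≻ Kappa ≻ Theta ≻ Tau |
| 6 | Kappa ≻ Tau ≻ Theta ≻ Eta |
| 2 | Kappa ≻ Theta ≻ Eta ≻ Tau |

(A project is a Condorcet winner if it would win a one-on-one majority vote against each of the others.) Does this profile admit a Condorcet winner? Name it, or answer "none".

none

Head-to-head results (21 reviewers):
Theta vs Tau: Theta preferred on 5+2+2 = 9 ballots; Tau wins 12–9.
Theta vs Eta: Theta is ranked higher on 2+6+2 = 10 ballots, Eta on 11. Eta wins 11–10.
Theta–Kappa: Kappa 14–7.
Tau vs Eta: Tau, 12–9.
Tau vs Kappa: Kappa wins 15–6.
Eta vs Kappa: Eta, 13–8.
No project is unbeaten: Theta loses to Tau; Tau loses to Kappa; Eta loses to Tau; Kappa loses to Eta. In particular Tau → Eta → Kappa → Tau is a majority cycle — no Condorcet winner exists.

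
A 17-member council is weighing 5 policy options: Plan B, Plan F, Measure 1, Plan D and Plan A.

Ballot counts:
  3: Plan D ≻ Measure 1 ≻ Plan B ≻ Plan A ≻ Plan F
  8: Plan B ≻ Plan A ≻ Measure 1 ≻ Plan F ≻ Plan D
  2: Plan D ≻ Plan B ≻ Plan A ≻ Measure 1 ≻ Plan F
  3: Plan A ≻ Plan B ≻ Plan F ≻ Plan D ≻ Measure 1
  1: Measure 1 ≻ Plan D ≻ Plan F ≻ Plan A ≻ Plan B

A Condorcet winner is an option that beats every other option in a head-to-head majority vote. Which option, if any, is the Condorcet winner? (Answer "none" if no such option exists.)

Head-to-head results (17 council members):
Plan B vs Plan F: Plan B is ranked higher on 3+8+2+3 = 16 ballots, Plan F on 1. Plan B wins 16–1.
Plan B vs Measure 1: 13 to 4, Plan B.
Plan B vs Plan D: Plan B preferred on 8+3 = 11 ballots; Plan B wins 11–6.
Plan B vs Plan A: 3+8+2 = 13 for Plan B, 4 for Plan A — Plan B by 13–4.
Plan F vs Measure 1: Plan F is ranked higher on 3 ballots, Measure 1 on 14. Measure 1 wins 14–3.
Plan F vs Plan D: Plan F is ranked higher on 8+3 = 11 ballots, Plan D on 6. Plan F wins 11–6.
Plan F vs Plan A: 1 for Plan F, 16 for Plan A — Plan A by 16–1.
Measure 1 vs Plan D: 8+1 = 9 for Measure 1, 8 for Plan D — Measure 1 by 9–8.
Measure 1 vs Plan A: Measure 1 preferred on 3+1 = 4 ballots; Plan A wins 13–4.
Plan D vs Plan A: Plan D preferred on 3+2+1 = 6 ballots; Plan A wins 11–6.
Plan B defeats every rival head-to-head and is the Condorcet winner.

Plan B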